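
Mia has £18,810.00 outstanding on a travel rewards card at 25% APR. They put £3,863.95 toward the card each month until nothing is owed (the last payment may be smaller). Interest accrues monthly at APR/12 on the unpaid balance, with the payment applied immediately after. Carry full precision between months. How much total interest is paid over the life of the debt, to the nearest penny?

£1,235.61

Monthly rate r = 25%/12 = 2.08333% = 0.0208333.
Payoff takes n = ⌈−ln(1 − rB₀/P)/ln(1+r)⌉ = ⌈5.186⌉ = 6 payments; the last is £725.86.
Total paid = 5·£3,863.95 + £725.86 = £20,045.61.
Total interest = total paid − principal = £20,045.61 − £18,810.00 = £1,235.61.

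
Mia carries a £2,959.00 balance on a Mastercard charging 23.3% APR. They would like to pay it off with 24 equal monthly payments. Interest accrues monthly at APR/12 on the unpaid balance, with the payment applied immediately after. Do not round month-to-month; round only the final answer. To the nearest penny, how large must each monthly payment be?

Monthly rate r = 23.3%/12 = 1.94167% = 0.0194167.
Level-payment amortization: P = B₀·r / (1 − (1+r)^(−n)) = 2959.00·0.0194167 / (1 − 1.01942^(−24)).
Denominator 1 − (1+r)^(−24) = 0.369683773.
P = 57.4539 / 0.369683773 ≈ 155.41.

£155.41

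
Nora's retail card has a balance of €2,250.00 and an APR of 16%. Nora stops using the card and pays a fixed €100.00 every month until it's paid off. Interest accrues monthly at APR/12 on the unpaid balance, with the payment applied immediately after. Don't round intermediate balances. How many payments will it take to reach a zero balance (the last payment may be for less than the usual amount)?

27 payments

Monthly rate r = 16%/12 = 1.33333% = 0.0133333.
Recurrence: B ← B·(1+r) − €100.00.
Month 1: interest €30.00; balance after payment €2,180.00.
Month 2: interest €29.07; balance after payment €2,109.07.
Closed form: n = −ln(1 − rB₀/P)/ln(1+r) = −ln(0.7)/ln(1.01333) ≈ 26.929, so the balance reaches zero during payment 27.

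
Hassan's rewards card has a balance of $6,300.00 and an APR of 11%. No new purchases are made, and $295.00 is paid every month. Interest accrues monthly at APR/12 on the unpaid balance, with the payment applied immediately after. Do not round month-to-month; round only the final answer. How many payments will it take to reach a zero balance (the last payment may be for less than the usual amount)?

24 payments

Monthly rate r = 11%/12 = 0.916667% = 0.00916667.
Recurrence: B ← B·(1+r) − $295.00.
Month 1: interest $57.75; balance after payment $6,062.75.
Month 2: interest $55.58; balance after payment $5,823.33.
Closed form: n = −ln(1 − rB₀/P)/ln(1+r) = −ln(0.80424)/ln(1.00917) ≈ 23.875, so the balance reaches zero during payment 24.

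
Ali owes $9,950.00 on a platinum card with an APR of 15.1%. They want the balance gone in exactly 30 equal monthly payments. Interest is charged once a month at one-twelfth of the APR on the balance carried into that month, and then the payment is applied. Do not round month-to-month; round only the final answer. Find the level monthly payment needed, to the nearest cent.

$400.26

Monthly rate r = 15.1%/12 = 1.25833% = 0.0125833.
Level-payment amortization: P = B₀·r / (1 − (1+r)^(−n)) = 9950.00·0.0125833 / (1 − 1.01258^(−30)).
Denominator 1 − (1+r)^(−30) = 0.31281012.
P = 125.204 / 0.31281012 ≈ 400.26.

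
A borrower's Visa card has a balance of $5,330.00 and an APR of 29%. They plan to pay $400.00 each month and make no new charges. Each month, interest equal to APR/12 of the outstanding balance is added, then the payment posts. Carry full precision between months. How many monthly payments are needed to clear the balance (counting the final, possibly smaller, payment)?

Monthly rate r = 29%/12 = 2.41667% = 0.0241667.
Recurrence: B ← B·(1+r) − $400.00.
Month 1: interest $128.81; balance after payment $5,058.81.
Month 2: interest $122.25; balance after payment $4,781.06.
Closed form: n = −ln(1 − rB₀/P)/ln(1+r) = −ln(0.67798)/ln(1.02417) ≈ 16.275, so the balance reaches zero during payment 17.

17 payments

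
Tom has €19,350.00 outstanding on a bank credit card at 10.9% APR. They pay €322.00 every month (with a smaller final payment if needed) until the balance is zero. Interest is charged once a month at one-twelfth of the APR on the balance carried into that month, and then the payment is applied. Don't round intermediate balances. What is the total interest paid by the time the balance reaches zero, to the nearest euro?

Monthly rate r = 10.9%/12 = 0.908333% = 0.00908333.
Payoff takes n = ⌈−ln(1 − rB₀/P)/ln(1+r)⌉ = ⌈87.292⌉ = 88 payments; the last is €94.21.
Total paid = 87·€322.00 + €94.21 = €28,108.21.
Total interest = total paid − principal = €28,108.21 − €19,350.00 = €8,758.21.

€8,758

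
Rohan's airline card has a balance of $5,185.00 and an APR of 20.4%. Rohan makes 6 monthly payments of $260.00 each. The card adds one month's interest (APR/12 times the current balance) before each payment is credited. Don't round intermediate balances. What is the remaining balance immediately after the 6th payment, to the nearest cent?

$4,109.04

Monthly rate r = 20.4%/12 = 1.7% = 0.017.
Each month: B ← B·(1+r) − $260.00.
Month 1: interest $88.14; balance after payment $5,013.15.
Month 2: interest $85.22; balance after payment $4,838.37.
Month 3: interest $82.25; balance after payment $4,660.62.
Month 4: interest $79.23; balance after payment $4,479.85.
Month 5: interest $76.16; balance after payment $4,296.01.
Month 6: interest $73.03; balance after payment $4,109.04.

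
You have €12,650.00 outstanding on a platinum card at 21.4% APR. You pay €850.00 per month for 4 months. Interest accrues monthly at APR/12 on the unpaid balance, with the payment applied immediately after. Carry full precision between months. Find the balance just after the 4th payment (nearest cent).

Monthly rate r = 21.4%/12 = 1.78333% = 0.0178333.
Each month: B ← B·(1+r) − €850.00.
Month 1: interest €225.59; balance after payment €12,025.59.
Month 2: interest €214.46; balance after payment €11,390.05.
Month 3: interest €203.12; balance after payment €10,743.17.
Month 4: interest €191.59; balance after payment €10,084.76.

€10,084.76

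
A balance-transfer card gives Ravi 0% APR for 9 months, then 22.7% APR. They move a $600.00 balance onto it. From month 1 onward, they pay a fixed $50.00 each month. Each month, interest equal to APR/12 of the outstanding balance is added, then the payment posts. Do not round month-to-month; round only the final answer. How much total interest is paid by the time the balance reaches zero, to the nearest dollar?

Promo months 1–9 at r₀ = 0%/12 = 0; months 10+ at r₁ = 22.7%/12 = 0.0189167.
After month 9 (no interest yet): B = $600.00 − 9·$50.00 = $150.00.
Then at r₁ with $50.00/mo: n₂ = −ln(1 − r₁·B/P)/ln(1+r₁) ≈ 3.12 → 4 more payments.
Total paid = 12·$50.00 + $5.93 = $605.93; interest = $605.93 − $600.00 = $5.93.

$6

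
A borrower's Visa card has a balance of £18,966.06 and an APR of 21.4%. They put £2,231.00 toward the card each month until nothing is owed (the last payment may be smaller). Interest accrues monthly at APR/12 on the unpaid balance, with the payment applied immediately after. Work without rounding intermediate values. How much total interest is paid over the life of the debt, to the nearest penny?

Monthly rate r = 21.4%/12 = 1.78333% = 0.0178333.
Payoff takes n = ⌈−ln(1 − rB₀/P)/ln(1+r)⌉ = ⌈9.301⌉ = 10 payments; the last is £675.85.
Total paid = 9·£2,231.00 + £675.85 = £20,754.85.
Total interest = total paid − principal = £20,754.85 − £18,966.06 = £1,788.79.

£1,788.79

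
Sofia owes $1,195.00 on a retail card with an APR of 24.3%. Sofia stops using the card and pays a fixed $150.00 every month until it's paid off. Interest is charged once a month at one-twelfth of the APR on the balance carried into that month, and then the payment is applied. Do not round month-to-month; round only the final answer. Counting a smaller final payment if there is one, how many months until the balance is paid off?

Monthly rate r = 24.3%/12 = 2.025% = 0.02025.
Recurrence: B ← B·(1+r) − $150.00.
Month 1: interest $24.20; balance after payment $1,069.20.
Month 2: interest $21.65; balance after payment $940.85.
Closed form: n = −ln(1 − rB₀/P)/ln(1+r) = −ln(0.83868)/ln(1.02025) ≈ 8.776, so the balance reaches zero during payment 9.

9 payments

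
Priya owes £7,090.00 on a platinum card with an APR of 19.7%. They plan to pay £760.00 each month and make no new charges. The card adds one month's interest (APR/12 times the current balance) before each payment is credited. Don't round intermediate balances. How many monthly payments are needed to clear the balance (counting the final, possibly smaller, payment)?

11 months

Monthly rate r = 19.7%/12 = 1.64167% = 0.0164167.
Recurrence: B ← B·(1+r) − £760.00.
Month 1: interest £116.39; balance after payment £6,446.39.
Month 2: interest £105.83; balance after payment £5,792.22.
Closed form: n = −ln(1 − rB₀/P)/ln(1+r) = −ln(0.84685)/ln(1.01642) ≈ 10.209, so the balance reaches zero during payment 11.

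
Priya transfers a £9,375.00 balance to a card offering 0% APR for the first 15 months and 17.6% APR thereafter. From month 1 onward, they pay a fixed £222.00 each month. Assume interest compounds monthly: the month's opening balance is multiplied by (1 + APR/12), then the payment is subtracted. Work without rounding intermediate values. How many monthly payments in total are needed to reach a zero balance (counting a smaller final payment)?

Promo months 1–15 at r₀ = 0%/12 = 0; months 16+ at r₁ = 17.6%/12 = 0.0146667.
After month 15 (no interest yet): B = £9,375.00 − 15·£222.00 = £6,045.00.
Then at r₁ with £222.00/mo: n₂ = −ln(1 − r₁·B/P)/ln(1+r₁) ≈ 35.01 → 36 more payments.

51 payments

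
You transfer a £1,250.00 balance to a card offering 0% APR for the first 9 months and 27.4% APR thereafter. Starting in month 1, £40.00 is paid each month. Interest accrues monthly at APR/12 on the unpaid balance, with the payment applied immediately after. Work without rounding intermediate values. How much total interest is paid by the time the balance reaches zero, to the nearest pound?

Promo months 1–9 at r₀ = 0%/12 = 0; months 10+ at r₁ = 27.4%/12 = 0.0228333.
After month 9 (no interest yet): B = £1,250.00 − 9·£40.00 = £890.00.
Then at r₁ with £40.00/mo: n₂ = −ln(1 − r₁·B/P)/ln(1+r₁) ≈ 31.42 → 32 more payments.
Total paid = 40·£40.00 + £16.92 = £1,616.92; interest = £1,616.92 − £1,250.00 = £366.92.

£367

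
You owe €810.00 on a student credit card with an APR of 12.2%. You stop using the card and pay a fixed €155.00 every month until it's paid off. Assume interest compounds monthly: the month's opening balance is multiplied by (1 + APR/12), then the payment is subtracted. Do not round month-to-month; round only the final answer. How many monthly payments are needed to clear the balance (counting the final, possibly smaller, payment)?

Monthly rate r = 12.2%/12 = 1.01667% = 0.0101667.
Recurrence: B ← B·(1+r) − €155.00.
Month 1: interest €8.23; balance after payment €663.24.
Month 2: interest €6.74; balance after payment €514.98.
Month 3: interest €5.24; balance after payment €365.21.
Month 4: interest €3.71; balance after payment €213.93.
Month 5: interest €2.17; balance after payment €61.10.
Month 6: interest €0.62; balance after payment €0.00.

6 payments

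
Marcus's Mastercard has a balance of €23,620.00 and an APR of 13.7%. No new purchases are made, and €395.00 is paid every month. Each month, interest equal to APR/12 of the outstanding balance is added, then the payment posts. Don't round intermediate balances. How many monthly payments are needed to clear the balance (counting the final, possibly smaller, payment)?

102 months

Monthly rate r = 13.7%/12 = 1.14167% = 0.0114167.
Recurrence: B ← B·(1+r) − €395.00.
Month 1: interest €269.66; balance after payment €23,494.66.
Month 2: interest €268.23; balance after payment €23,367.89.
Closed form: n = −ln(1 − rB₀/P)/ln(1+r) = −ln(0.31731)/ln(1.01142) ≈ 101.116, so the balance reaches zero during payment 102.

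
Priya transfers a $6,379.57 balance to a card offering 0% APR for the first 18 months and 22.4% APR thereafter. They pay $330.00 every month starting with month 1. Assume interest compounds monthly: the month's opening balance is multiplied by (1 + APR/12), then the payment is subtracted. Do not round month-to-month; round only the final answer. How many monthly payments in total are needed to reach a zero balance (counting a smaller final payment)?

Promo months 1–18 at r₀ = 0%/12 = 0; months 19+ at r₁ = 22.4%/12 = 0.0186667.
After month 18 (no interest yet): B = $6,379.57 − 18·$330.00 = $439.57.
Then at r₁ with $330.00/mo: n₂ = −ln(1 − r₁·B/P)/ln(1+r₁) ≈ 1.36 → 2 more payments.

20 payments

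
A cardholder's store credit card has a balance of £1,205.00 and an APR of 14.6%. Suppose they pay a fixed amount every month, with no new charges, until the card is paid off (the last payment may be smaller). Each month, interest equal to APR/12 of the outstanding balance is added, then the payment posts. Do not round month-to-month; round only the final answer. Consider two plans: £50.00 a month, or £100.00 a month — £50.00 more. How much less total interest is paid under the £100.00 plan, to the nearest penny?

£123.87

Monthly rate r = 14.6%/12 = 1.21667% = 0.0121667.
At £50.00/mo: n = ⌈−ln(1 − rB₀/P)/ln(1+r)⌉ = 29 payments (last £34.88); total interest = total paid − £1,205.00 = £229.88.
At £100.00/mo: 14 payments (last £11.01); total interest £106.01.
Interest saved = £229.88 − £106.01 = £123.87.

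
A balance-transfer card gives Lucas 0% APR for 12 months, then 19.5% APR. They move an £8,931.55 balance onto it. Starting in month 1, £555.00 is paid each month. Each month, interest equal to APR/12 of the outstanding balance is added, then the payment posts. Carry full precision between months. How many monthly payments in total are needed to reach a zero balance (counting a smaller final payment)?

Promo months 1–12 at r₀ = 0%/12 = 0; months 13+ at r₁ = 19.5%/12 = 0.01625.
After month 12 (no interest yet): B = £8,931.55 − 12·£555.00 = £2,271.55.
Then at r₁ with £555.00/mo: n₂ = −ln(1 − r₁·B/P)/ln(1+r₁) ≈ 4.27 → 5 more payments.

17 months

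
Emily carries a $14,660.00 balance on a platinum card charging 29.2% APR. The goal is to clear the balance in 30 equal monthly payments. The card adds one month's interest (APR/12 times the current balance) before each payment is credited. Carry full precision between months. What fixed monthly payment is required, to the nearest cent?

$694.21

Monthly rate r = 29.2%/12 = 2.43333% = 0.0243333.
Level-payment amortization: P = B₀·r / (1 − (1+r)^(−n)) = 14660.00·0.0243333 / (1 − 1.02433^(−30)).
Denominator 1 − (1+r)^(−30) = 0.513860585.
P = 356.727 / 0.513860585 ≈ 694.21.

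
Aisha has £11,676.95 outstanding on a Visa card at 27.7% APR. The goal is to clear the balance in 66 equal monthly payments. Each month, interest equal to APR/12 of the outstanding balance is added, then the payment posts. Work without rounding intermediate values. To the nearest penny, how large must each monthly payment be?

Monthly rate r = 27.7%/12 = 2.30833% = 0.0230833.
Level-payment amortization: P = B₀·r / (1 − (1+r)^(−n)) = 11676.95·0.0230833 / (1 − 1.02308^(−66)).
Denominator 1 − (1+r)^(−66) = 0.778245034.
P = 269.543 / 0.778245034 ≈ 346.35.

£346.35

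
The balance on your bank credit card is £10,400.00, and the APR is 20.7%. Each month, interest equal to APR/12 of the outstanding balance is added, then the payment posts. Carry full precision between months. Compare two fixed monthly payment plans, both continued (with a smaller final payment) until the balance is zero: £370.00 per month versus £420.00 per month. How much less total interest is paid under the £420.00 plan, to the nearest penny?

Monthly rate r = 20.7%/12 = 1.725% = 0.01725.
At £370.00/mo: n = ⌈−ln(1 − rB₀/P)/ln(1+r)⌉ = 39 payments (last £290.76); total interest = total paid − £10,400.00 = £3,950.76.
At £420.00/mo: 33 payments (last £242.17); total interest £3,282.17.
Interest saved = £3,950.76 − £3,282.17 = £668.59.

£668.59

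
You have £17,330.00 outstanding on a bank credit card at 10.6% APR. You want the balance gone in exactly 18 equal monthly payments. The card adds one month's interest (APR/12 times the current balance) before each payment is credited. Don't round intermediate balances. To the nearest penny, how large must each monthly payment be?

Monthly rate r = 10.6%/12 = 0.883333% = 0.00883333.
Level-payment amortization: P = B₀·r / (1 − (1+r)^(−n)) = 17330.00·0.00883333 / (1 − 1.00883^(−18)).
Denominator 1 − (1+r)^(−18) = 0.146407921.
P = 153.082 / 0.146407921 ≈ 1045.58.

£1,045.58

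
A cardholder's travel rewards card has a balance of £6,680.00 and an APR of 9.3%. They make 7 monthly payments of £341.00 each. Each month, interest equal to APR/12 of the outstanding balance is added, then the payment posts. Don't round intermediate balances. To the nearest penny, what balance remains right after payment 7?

£4,607.71

Monthly rate r = 9.3%/12 = 0.775% = 0.00775.
Each month: B ← B·(1+r) − £341.00.
Month 1: interest £51.77; balance after payment £6,390.77.
Month 2: interest £49.53; balance after payment £6,099.30.
Month 3: interest £47.27; balance after payment £5,805.57.
Month 4: interest £44.99; balance after payment £5,509.56.
Month 5: interest £42.70; balance after payment £5,211.26.
Month 6: interest £40.39; balance after payment £4,910.65.
Month 7: interest £38.06; balance after payment £4,607.71.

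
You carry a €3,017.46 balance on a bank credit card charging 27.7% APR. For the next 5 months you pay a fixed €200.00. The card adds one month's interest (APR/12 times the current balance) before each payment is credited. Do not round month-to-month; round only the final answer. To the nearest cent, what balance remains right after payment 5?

€2,334.93

Monthly rate r = 27.7%/12 = 2.30833% = 0.0230833.
Each month: B ← B·(1+r) − €200.00.
Month 1: interest €69.65; balance after payment €2,887.11.
Month 2: interest €66.64; balance after payment €2,753.76.
Month 3: interest €63.57; balance after payment €2,617.32.
Month 4: interest €60.42; balance after payment €2,477.74.
Month 5: interest €57.19; balance after payment €2,334.93.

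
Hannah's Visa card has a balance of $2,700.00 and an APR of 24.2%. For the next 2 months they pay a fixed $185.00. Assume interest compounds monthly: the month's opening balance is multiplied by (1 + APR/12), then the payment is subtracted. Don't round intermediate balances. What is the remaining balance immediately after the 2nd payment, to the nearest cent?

$2,436.27

Monthly rate r = 24.2%/12 = 2.01667% = 0.0201667.
Each month: B ← B·(1+r) − $185.00.
Month 1: interest $54.45; balance after payment $2,569.45.
Month 2: interest $51.82; balance after payment $2,436.27.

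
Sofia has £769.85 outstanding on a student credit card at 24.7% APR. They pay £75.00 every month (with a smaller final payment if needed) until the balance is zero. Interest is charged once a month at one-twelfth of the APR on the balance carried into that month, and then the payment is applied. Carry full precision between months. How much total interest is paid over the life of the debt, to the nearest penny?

£104.01

Monthly rate r = 24.7%/12 = 2.05833% = 0.0205833.
Payoff takes n = ⌈−ln(1 − rB₀/P)/ln(1+r)⌉ = ⌈11.649⌉ = 12 payments; the last is £48.86.
Total paid = 11·£75.00 + £48.86 = £873.86.
Total interest = total paid − principal = £873.86 − £769.85 = £104.01.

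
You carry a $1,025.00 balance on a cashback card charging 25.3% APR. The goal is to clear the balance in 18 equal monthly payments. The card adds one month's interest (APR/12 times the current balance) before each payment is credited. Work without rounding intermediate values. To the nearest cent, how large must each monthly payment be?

$69.02

Monthly rate r = 25.3%/12 = 2.10833% = 0.0210833.
Level-payment amortization: P = B₀·r / (1 − (1+r)^(−n)) = 1025.00·0.0210833 / (1 − 1.02108^(−18)).
Denominator 1 − (1+r)^(−18) = 0.313091919.
P = 21.6104 / 0.313091919 ≈ 69.02.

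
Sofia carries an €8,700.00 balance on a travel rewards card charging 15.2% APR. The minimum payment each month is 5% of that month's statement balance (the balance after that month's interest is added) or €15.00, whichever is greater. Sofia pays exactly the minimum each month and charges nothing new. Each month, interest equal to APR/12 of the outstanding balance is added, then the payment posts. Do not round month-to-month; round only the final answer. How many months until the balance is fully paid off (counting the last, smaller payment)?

Monthly rate r = 15.2%/12 = 1.26667% = 0.0126667.
While 5% of the post-interest balance exceeds €15.00, each month B ← (B·(1+r))·(1 − 0.05), i.e. B shrinks by the factor (1+r)·0.95 = 0.96203.
This holds for months 1–88. Entering month 89 the balance is €288.57; 5% of the post-interest balance is now below €15.00, so the flat €15.00 minimum applies from here.
From month 89 a fixed €15.00 at rate r clears €288.57 in 23 more payments. Total: 88 + 23 = 111 months.

111 months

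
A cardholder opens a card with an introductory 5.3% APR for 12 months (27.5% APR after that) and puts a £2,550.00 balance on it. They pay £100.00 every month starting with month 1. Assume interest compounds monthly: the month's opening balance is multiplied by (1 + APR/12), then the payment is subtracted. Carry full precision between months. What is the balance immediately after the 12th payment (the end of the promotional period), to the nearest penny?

£1,458.90

Promo months 1–12 at r₀ = 5.3%/12 = 0.00441667; months 13+ at r₁ = 27.5%/12 = 0.0229167.
After month 12: iterate B ← B·(1+r₀) − £100.00 for 12 months → £1,458.90.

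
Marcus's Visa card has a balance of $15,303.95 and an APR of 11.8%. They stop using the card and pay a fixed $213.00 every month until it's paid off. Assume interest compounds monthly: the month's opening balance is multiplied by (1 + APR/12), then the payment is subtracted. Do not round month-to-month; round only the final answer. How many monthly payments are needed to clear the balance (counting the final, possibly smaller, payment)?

Monthly rate r = 11.8%/12 = 0.983333% = 0.00983333.
Recurrence: B ← B·(1+r) − $213.00.
Month 1: interest $150.49; balance after payment $15,241.44.
Month 2: interest $149.87; balance after payment $15,178.31.
Closed form: n = −ln(1 − rB₀/P)/ln(1+r) = −ln(0.29348)/ln(1.00983) ≈ 125.285, so the balance reaches zero during payment 126.

126 payments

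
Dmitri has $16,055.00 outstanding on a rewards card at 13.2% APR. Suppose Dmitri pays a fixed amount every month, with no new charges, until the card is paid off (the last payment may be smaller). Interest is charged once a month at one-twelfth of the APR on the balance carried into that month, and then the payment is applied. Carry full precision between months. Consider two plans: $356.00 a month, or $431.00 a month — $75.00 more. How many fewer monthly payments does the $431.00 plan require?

14 fewer payments

Monthly rate r = 13.2%/12 = 1.1% = 0.011.
At $356.00/mo: n = ⌈−ln(1 − rB₀/P)/ln(1+r)⌉ = 63 payments (last $230.33); total interest = total paid − $16,055.00 = $6,247.33.
At $431.00/mo: 49 payments (last $83.21); total interest $4,716.21.
Payments saved = 63 − 49 = 14.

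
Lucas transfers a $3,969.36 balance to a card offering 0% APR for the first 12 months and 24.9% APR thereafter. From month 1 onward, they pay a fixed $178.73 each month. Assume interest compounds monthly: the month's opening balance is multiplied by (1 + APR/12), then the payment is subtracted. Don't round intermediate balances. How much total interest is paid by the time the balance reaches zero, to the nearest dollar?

Promo months 1–12 at r₀ = 0%/12 = 0; months 13+ at r₁ = 24.9%/12 = 0.02075.
After month 12 (no interest yet): B = $3,969.36 − 12·$178.73 = $1,824.60.
Then at r₁ with $178.73/mo: n₂ = −ln(1 − r₁·B/P)/ln(1+r₁) ≈ 11.59 → 12 more payments.
Total paid = 23·$178.73 + $105.99 = $4,216.78; interest = $4,216.78 − $3,969.36 = $247.42.

$247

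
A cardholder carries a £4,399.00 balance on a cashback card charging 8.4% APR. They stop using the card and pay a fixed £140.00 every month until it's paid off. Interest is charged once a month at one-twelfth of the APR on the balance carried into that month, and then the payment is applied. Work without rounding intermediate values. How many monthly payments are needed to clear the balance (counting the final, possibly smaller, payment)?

Monthly rate r = 8.4%/12 = 0.7% = 0.007.
Recurrence: B ← B·(1+r) − £140.00.
Month 1: interest £30.79; balance after payment £4,289.79.
Month 2: interest £30.03; balance after payment £4,179.82.
Closed form: n = −ln(1 − rB₀/P)/ln(1+r) = −ln(0.78005)/ln(1.007) ≈ 35.609, so the balance reaches zero during payment 36.

36 months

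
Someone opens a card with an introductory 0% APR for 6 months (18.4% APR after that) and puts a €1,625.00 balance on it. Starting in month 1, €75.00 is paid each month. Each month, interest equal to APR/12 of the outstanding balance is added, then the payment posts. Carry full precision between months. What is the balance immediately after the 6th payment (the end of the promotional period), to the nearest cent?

€1,175.00

Promo months 1–6 at r₀ = 0%/12 = 0; months 7+ at r₁ = 18.4%/12 = 0.0153333.
After month 6 (no interest yet): B = €1,625.00 − 6·€75.00 = €1,175.00.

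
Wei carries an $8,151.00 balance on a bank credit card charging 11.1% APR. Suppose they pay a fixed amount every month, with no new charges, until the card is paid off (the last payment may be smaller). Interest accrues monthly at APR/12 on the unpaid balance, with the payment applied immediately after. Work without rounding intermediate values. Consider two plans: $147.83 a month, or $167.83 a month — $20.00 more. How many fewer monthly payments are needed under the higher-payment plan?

Monthly rate r = 11.1%/12 = 0.925% = 0.00925.
At $147.83/mo: n = ⌈−ln(1 − rB₀/P)/ln(1+r)⌉ = 78 payments (last $71.16); total interest = total paid − $8,151.00 = $3,303.07.
At $167.83/mo: 65 payments (last $131.12); total interest $2,721.24.
Payments saved = 78 − 65 = 13.

13 fewer payments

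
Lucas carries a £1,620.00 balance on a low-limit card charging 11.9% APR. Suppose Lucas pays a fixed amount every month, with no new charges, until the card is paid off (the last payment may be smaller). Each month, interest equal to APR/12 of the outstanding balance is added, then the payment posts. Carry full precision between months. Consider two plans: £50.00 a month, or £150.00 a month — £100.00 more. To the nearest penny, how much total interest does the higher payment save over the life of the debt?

Monthly rate r = 11.9%/12 = 0.991667% = 0.00991667.
At £50.00/mo: n = ⌈−ln(1 − rB₀/P)/ln(1+r)⌉ = 40 payments (last £13.89); total interest = total paid − £1,620.00 = £343.89.
At £150.00/mo: 12 payments (last £72.16); total interest £102.16.
Interest saved = £343.89 − £102.16 = £241.73.

£241.73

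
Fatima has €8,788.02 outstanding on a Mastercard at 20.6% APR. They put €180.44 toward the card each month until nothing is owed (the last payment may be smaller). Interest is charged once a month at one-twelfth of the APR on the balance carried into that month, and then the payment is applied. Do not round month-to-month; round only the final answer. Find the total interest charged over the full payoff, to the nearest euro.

€10,382

Monthly rate r = 20.6%/12 = 1.71667% = 0.0171667.
Payoff takes n = ⌈−ln(1 − rB₀/P)/ln(1+r)⌉ = ⌈106.241⌉ = 107 payments; the last is €43.85.
Total paid = 106·€180.44 + €43.85 = €19,170.49.
Total interest = total paid − principal = €19,170.49 − €8,788.02 = €10,382.47.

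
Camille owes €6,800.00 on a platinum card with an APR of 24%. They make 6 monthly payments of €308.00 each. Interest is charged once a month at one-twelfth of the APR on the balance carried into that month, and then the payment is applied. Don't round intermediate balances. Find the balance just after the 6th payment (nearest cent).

€5,715.00

Monthly rate r = 24%/12 = 2% = 0.02.
Each month: B ← B·(1+r) − €308.00.
Month 1: interest €136.00; balance after payment €6,628.00.
Month 2: interest €132.56; balance after payment €6,452.56.
Month 3: interest €129.05; balance after payment €6,273.61.
Month 4: interest €125.47; balance after payment €6,091.08.
Month 5: interest €121.82; balance after payment €5,904.91.
Month 6: interest €118.10; balance after payment €5,715.00.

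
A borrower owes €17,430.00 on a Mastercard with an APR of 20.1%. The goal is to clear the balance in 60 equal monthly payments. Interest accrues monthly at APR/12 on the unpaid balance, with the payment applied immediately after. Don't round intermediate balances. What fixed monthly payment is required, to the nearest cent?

€462.76

Monthly rate r = 20.1%/12 = 1.675% = 0.01675.
Level-payment amortization: P = B₀·r / (1 − (1+r)^(−n)) = 17430.00·0.01675 / (1 − 1.01675^(−60)).
Denominator 1 − (1+r)^(−60) = 0.630895674.
P = 291.953 / 0.630895674 ≈ 462.76.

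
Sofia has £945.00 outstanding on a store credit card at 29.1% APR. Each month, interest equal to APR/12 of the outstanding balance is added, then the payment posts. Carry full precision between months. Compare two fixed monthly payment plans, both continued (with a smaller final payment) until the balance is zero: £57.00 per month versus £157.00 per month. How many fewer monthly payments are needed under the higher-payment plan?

15 fewer payments

Monthly rate r = 29.1%/12 = 2.425% = 0.02425.
At £57.00/mo: n = ⌈−ln(1 − rB₀/P)/ln(1+r)⌉ = 22 payments (last £26.47); total interest = total paid − £945.00 = £278.47.
At £157.00/mo: 7 payments (last £92.30); total interest £89.30.
Payments saved = 22 − 7 = 15.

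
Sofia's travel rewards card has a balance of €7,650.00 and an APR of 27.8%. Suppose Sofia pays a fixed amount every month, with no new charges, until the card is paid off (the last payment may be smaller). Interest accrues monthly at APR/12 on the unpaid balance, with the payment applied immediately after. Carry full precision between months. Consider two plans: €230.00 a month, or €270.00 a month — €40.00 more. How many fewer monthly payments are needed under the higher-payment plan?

18 fewer payments

Monthly rate r = 27.8%/12 = 2.31667% = 0.0231667.
At €230.00/mo: n = ⌈−ln(1 − rB₀/P)/ln(1+r)⌉ = 65 payments (last €63.68); total interest = total paid − €7,650.00 = €7,133.68.
At €270.00/mo: 47 payments (last €174.42); total interest €4,944.42.
Payments saved = 65 − 47 = 18.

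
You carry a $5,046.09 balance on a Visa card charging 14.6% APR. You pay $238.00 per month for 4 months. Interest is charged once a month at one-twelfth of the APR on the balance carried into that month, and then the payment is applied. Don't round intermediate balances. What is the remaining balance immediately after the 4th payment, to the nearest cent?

Monthly rate r = 14.6%/12 = 1.21667% = 0.0121667.
Each month: B ← B·(1+r) − $238.00.
Month 1: interest $61.39; balance after payment $4,869.48.
Month 2: interest $59.25; balance after payment $4,690.73.
Month 3: interest $57.07; balance after payment $4,509.80.
Month 4: interest $54.87; balance after payment $4,326.67.

$4,326.67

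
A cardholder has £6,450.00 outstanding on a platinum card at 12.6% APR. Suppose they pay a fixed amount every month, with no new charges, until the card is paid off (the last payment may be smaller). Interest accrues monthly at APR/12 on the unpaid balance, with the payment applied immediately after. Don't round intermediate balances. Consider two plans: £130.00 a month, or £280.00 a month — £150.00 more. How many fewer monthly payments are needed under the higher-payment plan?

Monthly rate r = 12.6%/12 = 1.05% = 0.0105.
At £130.00/mo: n = ⌈−ln(1 − rB₀/P)/ln(1+r)⌉ = 71 payments (last £59.99); total interest = total paid − £6,450.00 = £2,709.99.
At £280.00/mo: 27 payments (last £143.25); total interest £973.25.
Payments saved = 71 − 27 = 44.

44 fewer payments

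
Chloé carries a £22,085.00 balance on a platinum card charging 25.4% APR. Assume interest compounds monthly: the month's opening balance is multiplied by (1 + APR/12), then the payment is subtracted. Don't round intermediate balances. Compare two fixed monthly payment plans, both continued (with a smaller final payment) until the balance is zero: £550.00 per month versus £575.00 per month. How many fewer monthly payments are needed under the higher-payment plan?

10 fewer payments

Monthly rate r = 25.4%/12 = 2.11667% = 0.0211667.
At £550.00/mo: n = ⌈−ln(1 − rB₀/P)/ln(1+r)⌉ = 91 payments (last £305.68); total interest = total paid − £22,085.00 = £27,720.68.
At £575.00/mo: 81 payments (last £24.96); total interest £23,939.96.
Payments saved = 91 − 81 = 10.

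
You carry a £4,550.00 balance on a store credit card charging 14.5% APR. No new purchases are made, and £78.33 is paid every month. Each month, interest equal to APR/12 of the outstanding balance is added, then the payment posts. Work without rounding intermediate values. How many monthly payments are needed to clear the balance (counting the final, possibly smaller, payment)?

Monthly rate r = 14.5%/12 = 1.20833% = 0.0120833.
Recurrence: B ← B·(1+r) − £78.33.
Month 1: interest £54.98; balance after payment £4,526.65.
Month 2: interest £54.70; balance after payment £4,503.02.
Closed form: n = −ln(1 − rB₀/P)/ln(1+r) = −ln(0.29811)/ln(1.01208) ≈ 100.767, so the balance reaches zero during payment 101.

101 months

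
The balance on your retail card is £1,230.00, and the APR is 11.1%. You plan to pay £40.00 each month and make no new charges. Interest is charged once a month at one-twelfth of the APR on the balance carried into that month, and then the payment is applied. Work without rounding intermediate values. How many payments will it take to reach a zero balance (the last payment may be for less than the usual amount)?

Monthly rate r = 11.1%/12 = 0.925% = 0.00925.
Recurrence: B ← B·(1+r) − £40.00.
Month 1: interest £11.38; balance after payment £1,201.38.
Month 2: interest £11.11; balance after payment £1,172.49.
Closed form: n = −ln(1 − rB₀/P)/ln(1+r) = −ln(0.71556)/ln(1.00925) ≈ 36.349, so the balance reaches zero during payment 37.

37 months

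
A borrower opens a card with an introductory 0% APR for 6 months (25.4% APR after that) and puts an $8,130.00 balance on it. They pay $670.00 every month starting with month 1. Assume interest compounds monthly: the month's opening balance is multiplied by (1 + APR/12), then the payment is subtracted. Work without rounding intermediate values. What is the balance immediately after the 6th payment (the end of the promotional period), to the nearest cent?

Promo months 1–6 at r₀ = 0%/12 = 0; months 7+ at r₁ = 25.4%/12 = 0.0211667.
After month 6 (no interest yet): B = $8,130.00 − 6·$670.00 = $4,110.00.

$4,110.00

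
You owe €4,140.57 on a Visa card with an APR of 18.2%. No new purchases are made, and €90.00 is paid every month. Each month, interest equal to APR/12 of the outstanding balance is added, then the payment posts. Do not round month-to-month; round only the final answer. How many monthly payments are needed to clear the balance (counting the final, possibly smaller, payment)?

Monthly rate r = 18.2%/12 = 1.51667% = 0.0151667.
Recurrence: B ← B·(1+r) − €90.00.
Month 1: interest €62.80; balance after payment €4,113.37.
Month 2: interest €62.39; balance after payment €4,085.75.
Closed form: n = −ln(1 − rB₀/P)/ln(1+r) = −ln(0.30224)/ln(1.01517) ≈ 79.490, so the balance reaches zero during payment 80.

80 payments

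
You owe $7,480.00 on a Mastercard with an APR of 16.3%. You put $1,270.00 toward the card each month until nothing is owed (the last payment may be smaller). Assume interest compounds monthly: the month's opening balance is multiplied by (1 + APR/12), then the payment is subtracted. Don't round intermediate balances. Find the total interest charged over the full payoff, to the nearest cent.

Monthly rate r = 16.3%/12 = 1.35833% = 0.0135833.
Payoff takes n = ⌈−ln(1 − rB₀/P)/ln(1+r)⌉ = ⌈6.180⌉ = 7 payments; the last is $230.29.
Total paid = 6·$1,270.00 + $230.29 = $7,850.29.
Total interest = total paid − principal = $7,850.29 − $7,480.00 = $370.29.

$370.29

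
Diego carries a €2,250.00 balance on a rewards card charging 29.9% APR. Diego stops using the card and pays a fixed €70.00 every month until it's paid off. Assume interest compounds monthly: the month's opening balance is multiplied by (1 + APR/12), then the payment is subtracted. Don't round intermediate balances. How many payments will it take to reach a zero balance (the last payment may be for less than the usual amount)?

Monthly rate r = 29.9%/12 = 2.49167% = 0.0249167.
Recurrence: B ← B·(1+r) − €70.00.
Month 1: interest €56.06; balance after payment €2,236.06.
Month 2: interest €55.72; balance after payment €2,221.78.
Closed form: n = −ln(1 − rB₀/P)/ln(1+r) = −ln(0.19911)/ln(1.02492) ≈ 65.576, so the balance reaches zero during payment 66.

66 months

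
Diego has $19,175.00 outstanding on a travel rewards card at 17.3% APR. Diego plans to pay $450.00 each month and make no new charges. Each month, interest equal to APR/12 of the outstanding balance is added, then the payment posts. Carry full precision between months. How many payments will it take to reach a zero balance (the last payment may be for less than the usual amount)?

Monthly rate r = 17.3%/12 = 1.44167% = 0.0144167.
Recurrence: B ← B·(1+r) − $450.00.
Month 1: interest $276.44; balance after payment $19,001.44.
Month 2: interest $273.94; balance after payment $18,825.38.
Closed form: n = −ln(1 − rB₀/P)/ln(1+r) = −ln(0.38569)/ln(1.01442) ≈ 66.560, so the balance reaches zero during payment 67.

67 months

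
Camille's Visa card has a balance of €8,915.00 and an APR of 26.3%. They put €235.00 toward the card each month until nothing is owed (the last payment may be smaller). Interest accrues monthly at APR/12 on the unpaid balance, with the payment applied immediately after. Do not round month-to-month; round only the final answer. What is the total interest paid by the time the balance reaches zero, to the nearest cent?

Monthly rate r = 26.3%/12 = 2.19167% = 0.0219167.
Payoff takes n = ⌈−ln(1 − rB₀/P)/ln(1+r)⌉ = ⌈82.123⌉ = 83 payments; the last is €29.27.
Total paid = 82·€235.00 + €29.27 = €19,299.27.
Total interest = total paid − principal = €19,299.27 − €8,915.00 = €10,384.27.

€10,384.27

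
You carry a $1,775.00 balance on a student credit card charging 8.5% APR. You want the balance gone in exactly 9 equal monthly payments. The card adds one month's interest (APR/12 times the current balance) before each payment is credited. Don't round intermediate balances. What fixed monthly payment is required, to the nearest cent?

Monthly rate r = 8.5%/12 = 0.708333% = 0.00708333.
Level-payment amortization: P = B₀·r / (1 − (1+r)^(−n)) = 1775.00·0.00708333 / (1 − 1.00708^(−9)).
Denominator 1 − (1+r)^(−9) = 0.0615496044.
P = 12.5729 / 0.0615496044 ≈ 204.27.

$204.27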